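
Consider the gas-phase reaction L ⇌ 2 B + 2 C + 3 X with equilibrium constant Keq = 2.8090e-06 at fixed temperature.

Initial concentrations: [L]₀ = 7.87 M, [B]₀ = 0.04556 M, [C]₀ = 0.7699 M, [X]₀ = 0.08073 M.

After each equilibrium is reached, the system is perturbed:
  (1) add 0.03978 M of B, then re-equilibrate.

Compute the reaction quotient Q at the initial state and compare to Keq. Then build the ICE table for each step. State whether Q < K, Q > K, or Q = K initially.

Q₀ = 8.2256e-08 vs Keq = 2.8090e-06 ⇒ Q<K, forward
Step 1:
                  L         B         C         X
  I            7.87   0.04556    0.7699   0.08073
  C        -0.02452   0.04903   0.04903   0.07355
  E           7.845   0.09459    0.8189    0.1543
  solve Keq expr → x = 0.02452; check Q = 2.8090e-06
Then add 0.03978 M of B.
Step 2:
                  L         B         C         X
  I           7.845    0.1344    0.8189    0.1543
  C        0.007073  -0.01415  -0.01415  -0.02122
  E           7.853    0.1202    0.8048    0.1331
  solve Keq expr → x = -0.007073; check Q = 2.8090e-06

Q₀ = 8.2256e-08; Q < K (proceeds forward)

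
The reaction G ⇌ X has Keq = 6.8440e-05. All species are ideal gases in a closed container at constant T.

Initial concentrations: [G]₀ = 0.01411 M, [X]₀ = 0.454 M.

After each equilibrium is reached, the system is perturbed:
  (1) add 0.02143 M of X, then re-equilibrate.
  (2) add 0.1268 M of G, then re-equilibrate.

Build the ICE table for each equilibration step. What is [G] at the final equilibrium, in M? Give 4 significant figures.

Q₀ = 32.18 vs Keq = 6.8440e-05 ⇒ Q>K, reverse
Step 1:
                  G         X
  I         0.01411     0.454
  C           0.454    -0.454
  E          0.4681 3.2035e-05
  solve Keq expr → x = -0.454; check Q = 6.8440e-05
Then add 0.02143 M of X.
Step 2:
                  G         X
  I          0.4681   0.02146
  C         0.02143  -0.02143
  E          0.4895 3.3502e-05
  solve Keq expr → x = -0.02143; check Q = 6.8440e-05
Then add 0.1268 M of G.
Step 3:
                  G         X
  I          0.6163 3.3502e-05
  C       -8.6776e-06 8.6776e-06
  E          0.6163 4.2179e-05
  solve Keq expr → x = 8.6776e-06; check Q = 6.8440e-05

[G]_eq = 0.6163 M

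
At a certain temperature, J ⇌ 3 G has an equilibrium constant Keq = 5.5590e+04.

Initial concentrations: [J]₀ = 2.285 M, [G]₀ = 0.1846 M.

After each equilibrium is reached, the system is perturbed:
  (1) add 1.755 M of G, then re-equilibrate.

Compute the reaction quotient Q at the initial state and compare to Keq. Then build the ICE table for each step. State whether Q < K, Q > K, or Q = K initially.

Q₀ = 0.002753 vs Keq = 5.5590e+04 ⇒ Q<K, forward
Step 1:
                   J          G
  init         2.285     0.1846
  Δ           -2.279      6.836
  eq        0.006226      7.021
  solve Keq expr → x = 2.279; check Q = 5.5590e+04
Then add 1.755 M of G.
Step 2:
                   J          G
  init      0.006226      8.776
  Δ          0.00586   -0.01758
  eq         0.01209      8.758
  solve Keq expr → x = -0.00586; check Q = 5.5590e+04

Q₀ = 0.002753; Q < K (proceeds forward)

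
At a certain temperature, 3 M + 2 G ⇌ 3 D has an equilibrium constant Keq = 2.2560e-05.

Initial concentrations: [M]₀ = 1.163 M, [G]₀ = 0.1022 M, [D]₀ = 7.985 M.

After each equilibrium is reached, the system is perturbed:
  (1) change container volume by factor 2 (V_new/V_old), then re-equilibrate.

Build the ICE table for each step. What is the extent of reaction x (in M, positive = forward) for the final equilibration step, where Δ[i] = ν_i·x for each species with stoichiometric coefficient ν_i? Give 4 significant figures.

Q₀ = 3.0987e+04 vs Keq = 2.2560e-05 ⇒ Q>K, reverse
Step 1:
                    M           G           D
  I             1.163      0.1022       7.985
  C              7.29        4.86       -7.29
  E             8.453       4.962      0.6949
  solve Keq expr → x = -2.43; check Q = 2.2560e-05
Then change container volume by factor 2 (V_new/V_old).
Step 2:
                    M           G           D
  I             4.227       2.481      0.3474
  C            0.1178      0.0785     -0.1178
  E             4.344        2.56      0.2297
  solve Keq expr → x = -0.03925; check Q = 2.2560e-05

x = -0.03925 M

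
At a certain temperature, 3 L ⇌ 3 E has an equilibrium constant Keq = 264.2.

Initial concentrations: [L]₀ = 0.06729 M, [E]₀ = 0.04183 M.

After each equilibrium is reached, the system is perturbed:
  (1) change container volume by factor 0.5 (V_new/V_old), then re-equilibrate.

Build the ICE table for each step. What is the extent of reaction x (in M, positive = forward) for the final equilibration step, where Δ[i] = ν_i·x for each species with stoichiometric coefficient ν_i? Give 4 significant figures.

Q₀ = 0.2402 vs Keq = 264.2 ⇒ Q<K, forward
Step 1:
                    L           E
  init        0.06729     0.04183
  Δ          -0.05258     0.05258
  eq          0.01471     0.09441
  solve Keq expr → x = 0.01753; check Q = 264.2
Then change container volume by factor 0.5 (V_new/V_old).
Step 2:
                    L           E
  init        0.02943      0.1888
  Δ                 0           0
  eq          0.02943      0.1888
  solve Keq expr → x = 0; check Q = 264.2

x = 0 M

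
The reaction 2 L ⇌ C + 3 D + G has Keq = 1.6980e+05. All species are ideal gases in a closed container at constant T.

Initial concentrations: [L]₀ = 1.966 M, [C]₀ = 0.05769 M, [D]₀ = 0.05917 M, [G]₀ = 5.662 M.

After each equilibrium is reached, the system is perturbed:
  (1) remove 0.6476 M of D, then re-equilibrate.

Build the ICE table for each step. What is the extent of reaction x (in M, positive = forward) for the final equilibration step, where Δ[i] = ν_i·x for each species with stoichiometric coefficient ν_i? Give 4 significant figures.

Q₀ = 1.7507e-05 vs Keq = 1.6980e+05 ⇒ Q<K, forward
Step 1:
                   L          C          D          G
  I            1.966    0.05769    0.05917      5.662
  C           -1.934     0.9669      2.901     0.9669
  E          0.03221      1.025       2.96      6.629
  solve Keq expr → x = 0.9669; check Q = 1.6980e+05
Then remove 0.6476 M of D.
Step 2:
                   L          C          D          G
  I          0.03221      1.025      2.312      6.629
  C        -0.009697   0.004849    0.01455   0.004849
  E          0.02251      1.029      2.327      6.634
  solve Keq expr → x = 0.004849; check Q = 1.6980e+05

x = 0.004849 M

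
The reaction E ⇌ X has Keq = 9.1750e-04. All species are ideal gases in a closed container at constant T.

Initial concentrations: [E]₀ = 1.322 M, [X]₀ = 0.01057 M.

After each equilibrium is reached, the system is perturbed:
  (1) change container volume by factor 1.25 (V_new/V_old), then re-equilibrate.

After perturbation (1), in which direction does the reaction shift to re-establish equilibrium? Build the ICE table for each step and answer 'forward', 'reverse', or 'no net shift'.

Q₀ = 0.007995 vs Keq = 9.1750e-04 ⇒ Q>K, reverse
Step 1:
                   E          X
  init         1.322    0.01057
  Δ         0.009348  -0.009348
  eq           1.331   0.001222
  solve Keq expr → x = -0.009348; check Q = 9.1750e-04
Then change container volume by factor 1.25 (V_new/V_old).
Step 2:
                   E          X
  init         1.065 9.7721e-04
  Δ                0          0
  eq           1.065 9.7721e-04
  solve Keq expr → x = 0; check Q = 9.1750e-04

Direction: no net shift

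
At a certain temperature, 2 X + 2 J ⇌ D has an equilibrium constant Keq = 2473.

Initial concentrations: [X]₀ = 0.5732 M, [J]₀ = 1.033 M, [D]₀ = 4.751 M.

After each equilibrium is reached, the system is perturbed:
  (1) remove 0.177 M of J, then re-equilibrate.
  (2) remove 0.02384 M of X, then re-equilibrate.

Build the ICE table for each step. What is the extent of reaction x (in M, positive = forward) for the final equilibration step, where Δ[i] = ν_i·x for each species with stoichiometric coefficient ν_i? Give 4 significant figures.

x = -0.009323 M

Q₀ = 13.55 vs Keq = 2473 ⇒ Q<K, forward
Step 1:
                  X         J         D
  I          0.5732     1.033     4.751
  C         -0.4904   -0.4904    0.2452
  E         0.08283    0.5426     4.996
  solve Keq expr → x = 0.2452; check Q = 2473
Then remove 0.177 M of J.
Step 2:
                  X         J         D
  I         0.08283    0.3656     4.996
  C         0.03047   0.03047  -0.01523
  E          0.1133    0.3961     4.981
  solve Keq expr → x = -0.01523; check Q = 2473
Then remove 0.02384 M of X.
Step 3:
                  X         J         D
  I         0.08946    0.3961     4.981
  C         0.01865   0.01865 -0.009323
  E          0.1081    0.4147     4.972
  solve Keq expr → x = -0.009323; check Q = 2473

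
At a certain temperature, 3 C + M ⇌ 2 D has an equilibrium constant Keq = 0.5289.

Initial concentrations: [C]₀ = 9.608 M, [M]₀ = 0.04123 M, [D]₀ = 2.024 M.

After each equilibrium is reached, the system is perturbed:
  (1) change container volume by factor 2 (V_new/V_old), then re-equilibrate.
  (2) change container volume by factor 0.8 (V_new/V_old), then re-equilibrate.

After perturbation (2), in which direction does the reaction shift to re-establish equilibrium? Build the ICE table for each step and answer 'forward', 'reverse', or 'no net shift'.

Q₀ = 0.112 vs Keq = 0.5289 ⇒ Q<K, forward
Step 1:
                   C          M          D
  I            9.608    0.04123      2.024
  C         -0.09498   -0.03166    0.06332
  E            9.513   0.009569      2.087
  solve Keq expr → x = 0.03166; check Q = 0.5289
Then change container volume by factor 2 (V_new/V_old).
Step 2:
                   C          M          D
  I            4.757   0.004784      1.044
  C          0.03892    0.01297   -0.02595
  E            4.795    0.01776      1.018
  solve Keq expr → x = -0.01297; check Q = 0.5289
Then change container volume by factor 0.8 (V_new/V_old).
Step 3:
                   C          M          D
  I            5.994     0.0222      1.272
  C         -0.02247   -0.00749    0.01498
  E            5.972    0.01471      1.287
  solve Keq expr → x = 0.00749; check Q = 0.5289

Direction: forward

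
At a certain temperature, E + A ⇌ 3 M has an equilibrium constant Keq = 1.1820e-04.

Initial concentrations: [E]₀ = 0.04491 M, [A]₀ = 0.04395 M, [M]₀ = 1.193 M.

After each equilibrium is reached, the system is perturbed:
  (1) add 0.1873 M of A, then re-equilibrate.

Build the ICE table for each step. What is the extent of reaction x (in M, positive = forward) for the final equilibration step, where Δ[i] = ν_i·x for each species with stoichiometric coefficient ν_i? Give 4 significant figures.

Q₀ = 860.2 vs Keq = 1.1820e-04 ⇒ Q>K, reverse
Step 1:
                  E         A         M
  I         0.04491   0.04395     1.193
  C          0.3883    0.3883    -1.165
  E          0.4332    0.4323   0.02808
  solve Keq expr → x = -0.3883; check Q = 1.1820e-04
Then add 0.1873 M of A.
Step 2:
                  E         A         M
  I          0.4332    0.6196   0.02808
  C       -0.001177 -0.001177  0.003531
  E           0.432    0.6184   0.03161
  solve Keq expr → x = 0.001177; check Q = 1.1820e-04

x = 0.001177 M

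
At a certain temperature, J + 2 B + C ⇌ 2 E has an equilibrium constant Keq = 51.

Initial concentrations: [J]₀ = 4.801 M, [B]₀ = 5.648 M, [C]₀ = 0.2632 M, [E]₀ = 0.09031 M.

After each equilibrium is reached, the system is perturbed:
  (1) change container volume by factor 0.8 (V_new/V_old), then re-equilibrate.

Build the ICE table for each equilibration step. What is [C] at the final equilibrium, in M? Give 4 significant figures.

Q₀ = 2.0233e-04 vs Keq = 51 ⇒ Q<K, forward
Step 1:
                  J         B         C         E
  init        4.801     5.648    0.2632   0.09031
  Δ         -0.2631   -0.5263   -0.2631    0.5263
  eq          4.538     5.122 6.2623e-05    0.6166
  solve Keq expr → x = 0.2631; check Q = 51
Then change container volume by factor 0.8 (V_new/V_old).
Step 2:
                  J         B         C         E
  init        5.672     6.402 7.8278e-05    0.7707
  Δ       -2.8172e-05 -5.6343e-05 -2.8172e-05 5.6343e-05
  eq          5.672     6.402 5.0107e-05    0.7708
  solve Keq expr → x = 2.8172e-05; check Q = 51

[C]_eq = 5.0107e-05 M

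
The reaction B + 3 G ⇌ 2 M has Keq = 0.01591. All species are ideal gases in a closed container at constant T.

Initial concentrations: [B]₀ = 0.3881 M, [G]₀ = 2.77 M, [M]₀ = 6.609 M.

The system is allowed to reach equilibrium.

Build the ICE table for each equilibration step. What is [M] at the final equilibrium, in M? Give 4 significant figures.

[M]_eq = 3.525 M

Q₀ = 5.295 vs Keq = 0.01591 ⇒ Q>K, reverse
Step 1:
                    B           G           M
  Initial      0.3881        2.77       6.609
  Change        1.542       4.626      -3.084
  Equil          1.93       7.396       3.525
  solve Keq expr → x = -1.542; check Q = 0.01591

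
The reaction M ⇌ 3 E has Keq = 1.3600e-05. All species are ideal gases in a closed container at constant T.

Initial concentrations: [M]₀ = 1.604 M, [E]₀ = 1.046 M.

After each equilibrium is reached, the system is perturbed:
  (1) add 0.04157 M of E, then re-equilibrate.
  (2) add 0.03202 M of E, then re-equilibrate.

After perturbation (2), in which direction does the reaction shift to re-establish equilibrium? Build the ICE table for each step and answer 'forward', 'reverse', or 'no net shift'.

Direction: reverse

Q₀ = 0.7135 vs Keq = 1.3600e-05 ⇒ Q>K, reverse
Step 1:
                   M          E
  init         1.604      1.046
  Δ           0.3387     -1.016
  eq           1.943    0.02978
  solve Keq expr → x = -0.3387; check Q = 1.3600e-05
Then add 0.04157 M of E.
Step 2:
                   M          E
  init         1.943    0.07135
  Δ          0.01383    -0.0415
  eq           1.957    0.02985
  solve Keq expr → x = -0.01383; check Q = 1.3600e-05
Then add 0.03202 M of E.
Step 3:
                   M          E
  init         1.957    0.06187
  Δ          0.01066   -0.03197
  eq           1.967    0.02991
  solve Keq expr → x = -0.01066; check Q = 1.3600e-05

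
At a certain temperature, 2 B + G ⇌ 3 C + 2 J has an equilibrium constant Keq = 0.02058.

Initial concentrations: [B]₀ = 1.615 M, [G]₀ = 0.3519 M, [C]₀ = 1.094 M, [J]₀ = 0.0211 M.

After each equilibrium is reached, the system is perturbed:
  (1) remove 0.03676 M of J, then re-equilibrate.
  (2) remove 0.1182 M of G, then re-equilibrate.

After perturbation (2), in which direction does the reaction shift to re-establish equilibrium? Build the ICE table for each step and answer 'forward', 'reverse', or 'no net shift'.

Direction: reverse

Q₀ = 6.3512e-04 vs Keq = 0.02058 ⇒ Q<K, forward
Step 1:
                  B         G         C         J
  I           1.615    0.3519     1.094    0.0211
  C          -0.073   -0.0365    0.1095     0.073
  E           1.542    0.3154     1.203    0.0941
  solve Keq expr → x = 0.0365; check Q = 0.02058
Then remove 0.03676 M of J.
Step 2:
                  B         G         C         J
  I           1.542    0.3154     1.203   0.05734
  C        -0.02835  -0.01417   0.04252   0.02835
  E           1.514    0.3012     1.246   0.08569
  solve Keq expr → x = 0.01417; check Q = 0.02058
Then remove 0.1182 M of G.
Step 3:
                  B         G         C         J
  I           1.514     0.183     1.246   0.08569
  C         0.01497  0.007483  -0.02245  -0.01497
  E           1.529    0.1905     1.224   0.07072
  solve Keq expr → x = -0.007483; check Q = 0.02058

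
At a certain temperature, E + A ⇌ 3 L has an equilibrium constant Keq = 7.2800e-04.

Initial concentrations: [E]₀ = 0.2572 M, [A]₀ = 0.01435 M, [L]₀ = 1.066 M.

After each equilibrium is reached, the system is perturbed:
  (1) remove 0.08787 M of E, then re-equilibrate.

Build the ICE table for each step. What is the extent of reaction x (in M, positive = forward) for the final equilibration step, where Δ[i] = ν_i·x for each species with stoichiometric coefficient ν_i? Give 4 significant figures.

x = -8.9954e-04 M

Q₀ = 328.2 vs Keq = 7.2800e-04 ⇒ Q>K, reverse
Step 1:
                   E          A          L
  init        0.2572    0.01435      1.066
  Δ           0.3375     0.3375     -1.013
  eq          0.5947     0.3519    0.05341
  solve Keq expr → x = -0.3375; check Q = 7.2800e-04
Then remove 0.08787 M of E.
Step 2:
                   E          A          L
  init        0.5069     0.3519    0.05341
  Δ       8.9954e-04 8.9954e-04  -0.002699
  eq          0.5078     0.3528    0.05071
  solve Keq expr → x = -8.9954e-04; check Q = 7.2800e-04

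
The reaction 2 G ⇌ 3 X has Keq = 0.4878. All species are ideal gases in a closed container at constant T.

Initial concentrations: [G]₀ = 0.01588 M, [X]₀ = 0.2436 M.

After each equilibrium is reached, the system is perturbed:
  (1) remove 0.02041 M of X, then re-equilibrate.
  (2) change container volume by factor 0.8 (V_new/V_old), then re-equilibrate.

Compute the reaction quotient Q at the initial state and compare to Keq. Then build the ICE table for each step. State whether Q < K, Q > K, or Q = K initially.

Q₀ = 57.32; Q > K (proceeds reverse)

Q₀ = 57.32 vs Keq = 0.4878 ⇒ Q>K, reverse
Step 1:
                   G          X
  Initial    0.01588     0.2436
  Change     0.06459   -0.09688
  Equil      0.08047     0.1467
  solve Keq expr → x = -0.03229; check Q = 0.4878
Then remove 0.02041 M of X.
Step 2:
                   G          X
  Initial    0.08047     0.1263
  Change   -0.007462    0.01119
  Equil        0.073     0.1375
  solve Keq expr → x = 0.003731; check Q = 0.4878
Then change container volume by factor 0.8 (V_new/V_old).
Step 3:
                   G          X
  Initial    0.09126     0.1719
  Change    0.004639  -0.006958
  Equil      0.09589     0.1649
  solve Keq expr → x = -0.002319; check Q = 0.4878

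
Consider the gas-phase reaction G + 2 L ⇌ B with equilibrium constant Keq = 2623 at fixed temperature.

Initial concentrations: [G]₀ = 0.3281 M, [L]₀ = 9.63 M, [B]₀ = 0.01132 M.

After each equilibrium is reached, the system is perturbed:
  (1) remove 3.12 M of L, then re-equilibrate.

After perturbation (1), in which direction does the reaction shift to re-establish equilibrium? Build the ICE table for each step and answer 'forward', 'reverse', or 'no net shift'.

Direction: reverse

Q₀ = 3.7204e-04 vs Keq = 2623 ⇒ Q<K, forward
Step 1:
                  G         L         B
  init       0.3281      9.63   0.01132
  Δ         -0.3281   -0.6562    0.3281
  eq      1.6069e-06     8.974    0.3394
  solve Keq expr → x = 0.3281; check Q = 2623
Then remove 3.12 M of L.
Step 2:
                  G         L         B
  init    1.6069e-06     5.854    0.3394
  Δ       2.1693e-06 4.3387e-06 -2.1693e-06
  eq      3.7762e-06     5.854    0.3394
  solve Keq expr → x = -2.1693e-06; check Q = 2623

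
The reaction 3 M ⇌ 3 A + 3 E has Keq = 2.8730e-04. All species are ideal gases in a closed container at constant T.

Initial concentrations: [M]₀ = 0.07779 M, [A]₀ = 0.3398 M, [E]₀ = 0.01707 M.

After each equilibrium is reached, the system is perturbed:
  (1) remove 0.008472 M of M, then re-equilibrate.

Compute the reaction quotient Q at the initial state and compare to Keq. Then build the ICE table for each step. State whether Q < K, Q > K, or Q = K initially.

Q₀ = 4.1457e-04; Q > K (proceeds reverse)

Q₀ = 4.1457e-04 vs Keq = 2.8730e-04 ⇒ Q>K, reverse
Step 1:
                    M           A           E
  Initial     0.07779      0.3398     0.01707
  Change     0.001584   -0.001584   -0.001584
  Equil       0.07937      0.3382     0.01549
  solve Keq expr → x = -5.2810e-04; check Q = 2.8730e-04
Then remove 0.008472 M of M.
Step 2:
                    M           A           E
  Initial      0.0709      0.3382     0.01549
  Change     0.001336   -0.001336   -0.001336
  Equil       0.07224      0.3369     0.01415
  solve Keq expr → x = -4.4542e-04; check Q = 2.8730e-04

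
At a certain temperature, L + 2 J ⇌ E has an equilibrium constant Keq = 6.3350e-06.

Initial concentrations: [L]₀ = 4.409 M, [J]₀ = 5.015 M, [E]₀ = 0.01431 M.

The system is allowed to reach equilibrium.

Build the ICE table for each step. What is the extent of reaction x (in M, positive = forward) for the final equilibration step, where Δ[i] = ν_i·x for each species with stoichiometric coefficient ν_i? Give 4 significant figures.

x = -0.0136 M

Q₀ = 1.2905e-04 vs Keq = 6.3350e-06 ⇒ Q>K, reverse
Step 1:
                   L          J          E
  I            4.409      5.015    0.01431
  C           0.0136     0.0272    -0.0136
  E            4.423      5.042 7.1230e-04
  solve Keq expr → x = -0.0136; check Q = 6.3350e-06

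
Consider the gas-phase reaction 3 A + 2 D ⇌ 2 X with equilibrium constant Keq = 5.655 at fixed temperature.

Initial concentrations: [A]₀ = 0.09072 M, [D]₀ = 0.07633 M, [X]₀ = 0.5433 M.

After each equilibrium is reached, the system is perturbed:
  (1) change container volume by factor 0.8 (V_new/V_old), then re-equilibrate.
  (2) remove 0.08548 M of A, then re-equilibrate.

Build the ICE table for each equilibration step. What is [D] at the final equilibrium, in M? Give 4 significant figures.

Q₀ = 6.7855e+04 vs Keq = 5.655 ⇒ Q>K, reverse
Step 1:
                  A         D         X
  Initial   0.09072   0.07633    0.5433
  Change     0.3982    0.2655   -0.2655
  Equil      0.4889    0.3418    0.2778
  solve Keq expr → x = -0.1327; check Q = 5.655
Then change container volume by factor 0.8 (V_new/V_old).
Step 2:
                  A         D         X
  Initial    0.6111    0.4272    0.3473
  Change   -0.05551  -0.03701   0.03701
  Equil      0.5556    0.3902    0.3843
  solve Keq expr → x = 0.0185; check Q = 5.655
Then remove 0.08548 M of A.
Step 3:
                  A         D         X
  Initial    0.4701    0.3902    0.3843
  Change    0.03845   0.02564  -0.02564
  Equil      0.5086    0.4159    0.3587
  solve Keq expr → x = -0.01282; check Q = 5.655

[D]_eq = 0.4159 M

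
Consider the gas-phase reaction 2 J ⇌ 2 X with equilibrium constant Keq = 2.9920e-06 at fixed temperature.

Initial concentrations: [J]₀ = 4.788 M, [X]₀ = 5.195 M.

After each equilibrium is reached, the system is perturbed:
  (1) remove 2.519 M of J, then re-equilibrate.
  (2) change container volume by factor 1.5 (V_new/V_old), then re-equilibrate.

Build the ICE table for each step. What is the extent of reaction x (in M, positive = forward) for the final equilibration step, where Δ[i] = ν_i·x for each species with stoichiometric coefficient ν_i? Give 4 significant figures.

x = 0 M

Q₀ = 1.177 vs Keq = 2.9920e-06 ⇒ Q>K, reverse
Step 1:
                  J         X
  Initial     4.788     5.195
  Change      5.178    -5.178
  Equil       9.966   0.01724
  solve Keq expr → x = -2.589; check Q = 2.9920e-06
Then remove 2.519 M of J.
Step 2:
                  J         X
  Initial     7.447   0.01724
  Change    0.00435  -0.00435
  Equil       7.451   0.01289
  solve Keq expr → x = -0.002175; check Q = 2.9920e-06
Then change container volume by factor 1.5 (V_new/V_old).
Step 3:
                  J         X
  Initial     4.967  0.008592
  Change          0         0
  Equil       4.967  0.008592
  solve Keq expr → x = 0; check Q = 2.9920e-06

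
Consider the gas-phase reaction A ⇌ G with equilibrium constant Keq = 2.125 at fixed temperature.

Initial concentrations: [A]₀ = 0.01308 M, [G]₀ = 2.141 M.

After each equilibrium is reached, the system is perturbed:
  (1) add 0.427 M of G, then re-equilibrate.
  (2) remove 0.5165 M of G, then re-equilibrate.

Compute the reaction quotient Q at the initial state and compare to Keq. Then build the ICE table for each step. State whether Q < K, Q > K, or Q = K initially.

Q₀ = 163.7; Q > K (proceeds reverse)

Q₀ = 163.7 vs Keq = 2.125 ⇒ Q>K, reverse
Step 1:
                  A         G
  Initial   0.01308     2.141
  Change     0.6762   -0.6762
  Equil      0.6893     1.465
  solve Keq expr → x = -0.6762; check Q = 2.125
Then add 0.427 M of G.
Step 2:
                  A         G
  Initial    0.6893     1.892
  Change     0.1366   -0.1366
  Equil      0.8259     1.755
  solve Keq expr → x = -0.1366; check Q = 2.125
Then remove 0.5165 M of G.
Step 3:
                  A         G
  Initial    0.8259     1.239
  Change    -0.1653    0.1653
  Equil      0.6607     1.404
  solve Keq expr → x = 0.1653; check Q = 2.125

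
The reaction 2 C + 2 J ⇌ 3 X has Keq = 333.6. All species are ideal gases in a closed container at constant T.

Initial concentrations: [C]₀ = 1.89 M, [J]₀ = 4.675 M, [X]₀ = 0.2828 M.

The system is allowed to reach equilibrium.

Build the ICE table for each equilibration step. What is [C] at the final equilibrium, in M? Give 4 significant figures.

Q₀ = 2.8970e-04 vs Keq = 333.6 ⇒ Q<K, forward
Step 1:
                    C           J           X
  init           1.89       4.675      0.2828
  Δ            -1.793      -1.793       2.689
  eq          0.09732       2.882       2.972
  solve Keq expr → x = 0.8963; check Q = 333.6

[C]_eq = 0.09732 M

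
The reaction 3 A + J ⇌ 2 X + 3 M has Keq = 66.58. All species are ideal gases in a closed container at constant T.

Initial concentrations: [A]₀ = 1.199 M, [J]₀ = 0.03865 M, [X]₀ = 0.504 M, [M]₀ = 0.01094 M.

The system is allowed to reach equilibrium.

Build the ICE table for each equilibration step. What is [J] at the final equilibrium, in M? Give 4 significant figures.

Q₀ = 4.9924e-06 vs Keq = 66.58 ⇒ Q<K, forward
Step 1:
                  A         J         X         M
  I           1.199   0.03865     0.504   0.01094
  C         -0.1159  -0.03864   0.07728    0.1159
  E           1.083 8.1562e-06    0.5813    0.1269
  solve Keq expr → x = 0.03864; check Q = 66.58

[J]_eq = 8.1562e-06 M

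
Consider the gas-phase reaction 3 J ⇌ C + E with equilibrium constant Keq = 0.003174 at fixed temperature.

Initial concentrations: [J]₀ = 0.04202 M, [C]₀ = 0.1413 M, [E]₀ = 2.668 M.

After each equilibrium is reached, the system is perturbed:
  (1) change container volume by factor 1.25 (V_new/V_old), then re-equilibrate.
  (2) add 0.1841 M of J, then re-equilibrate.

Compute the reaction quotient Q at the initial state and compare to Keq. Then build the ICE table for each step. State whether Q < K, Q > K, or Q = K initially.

Q₀ = 5081 vs Keq = 0.003174 ⇒ Q>K, reverse
Step 1:
                  J         C         E
  I         0.04202    0.1413     2.668
  C          0.4235   -0.1412   -0.1412
  E          0.4655 1.2674e-04     2.527
  solve Keq expr → x = -0.1412; check Q = 0.003174
Then change container volume by factor 1.25 (V_new/V_old).
Step 2:
                  J         C         E
  I          0.3724 1.0139e-04     2.021
  C       6.0712e-05 -2.0237e-05 -2.0237e-05
  E          0.3725 8.1152e-05     2.021
  solve Keq expr → x = -2.0237e-05; check Q = 0.003174
Then add 0.1841 M of J.
Step 3:
                  J         C         E
  I          0.5566 8.1152e-05     2.021
  C       -5.6622e-04 1.8874e-04 1.8874e-04
  E           0.556 2.6989e-04     2.022
  solve Keq expr → x = 1.8874e-04; check Q = 0.003174

Q₀ = 5081; Q > K (proceeds reverse)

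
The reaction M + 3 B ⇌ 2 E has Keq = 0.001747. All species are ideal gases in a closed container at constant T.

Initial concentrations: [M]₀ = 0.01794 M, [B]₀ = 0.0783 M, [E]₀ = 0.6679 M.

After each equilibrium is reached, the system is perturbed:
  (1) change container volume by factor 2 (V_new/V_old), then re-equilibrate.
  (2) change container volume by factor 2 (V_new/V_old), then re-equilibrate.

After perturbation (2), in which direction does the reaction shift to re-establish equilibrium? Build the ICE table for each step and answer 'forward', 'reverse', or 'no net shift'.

Q₀ = 5.1798e+04 vs Keq = 0.001747 ⇒ Q>K, reverse
Step 1:
                  M         B         E
  I         0.01794    0.0783    0.6679
  C           0.321    0.9631    -0.642
  E           0.339     1.041   0.02586
  solve Keq expr → x = -0.321; check Q = 0.001747
Then change container volume by factor 2 (V_new/V_old).
Step 2:
                  M         B         E
  I          0.1695    0.5207   0.01293
  C        0.003115  0.009344 -0.006229
  E          0.1726      0.53    0.0067
  solve Keq expr → x = -0.003115; check Q = 0.001747
Then change container volume by factor 2 (V_new/V_old).
Step 3:
                  M         B         E
  I          0.0863     0.265   0.00335
  C       8.2181e-04  0.002465 -0.001644
  E         0.08712    0.2675  0.001707
  solve Keq expr → x = -8.2181e-04; check Q = 0.001747

Direction: reverse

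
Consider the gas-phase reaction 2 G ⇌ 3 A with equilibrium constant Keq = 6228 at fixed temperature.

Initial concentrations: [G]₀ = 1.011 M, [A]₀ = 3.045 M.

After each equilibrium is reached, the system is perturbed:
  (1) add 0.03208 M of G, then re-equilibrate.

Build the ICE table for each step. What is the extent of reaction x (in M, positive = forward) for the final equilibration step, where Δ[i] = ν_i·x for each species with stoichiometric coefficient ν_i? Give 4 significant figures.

x = 0.01513 M

Q₀ = 27.62 vs Keq = 6228 ⇒ Q<K, forward
Step 1:
                   G          A
  init         1.011      3.045
  Δ          -0.8946      1.342
  eq          0.1164      4.387
  solve Keq expr → x = 0.4473; check Q = 6228
Then add 0.03208 M of G.
Step 2:
                   G          A
  init        0.1485      4.387
  Δ         -0.03027     0.0454
  eq          0.1182      4.432
  solve Keq expr → x = 0.01513; check Q = 6228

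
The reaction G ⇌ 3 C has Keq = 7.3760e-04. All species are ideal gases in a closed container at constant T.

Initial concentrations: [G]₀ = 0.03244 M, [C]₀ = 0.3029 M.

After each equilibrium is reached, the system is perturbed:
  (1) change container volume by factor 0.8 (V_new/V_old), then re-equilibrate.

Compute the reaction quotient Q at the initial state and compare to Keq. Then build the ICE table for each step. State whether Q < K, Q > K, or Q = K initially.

Q₀ = 0.8567 vs Keq = 7.3760e-04 ⇒ Q>K, reverse
Step 1:
                  G         C
  init      0.03244    0.3029
  Δ         0.08617   -0.2585
  eq         0.1186   0.04439
  solve Keq expr → x = -0.08617; check Q = 7.3760e-04
Then change container volume by factor 0.8 (V_new/V_old).
Step 2:
                  G         C
  init       0.1483   0.05549
  Δ        0.002469 -0.007406
  eq         0.1507   0.04808
  solve Keq expr → x = -0.002469; check Q = 7.3760e-04

Q₀ = 0.8567; Q > K (proceeds reverse)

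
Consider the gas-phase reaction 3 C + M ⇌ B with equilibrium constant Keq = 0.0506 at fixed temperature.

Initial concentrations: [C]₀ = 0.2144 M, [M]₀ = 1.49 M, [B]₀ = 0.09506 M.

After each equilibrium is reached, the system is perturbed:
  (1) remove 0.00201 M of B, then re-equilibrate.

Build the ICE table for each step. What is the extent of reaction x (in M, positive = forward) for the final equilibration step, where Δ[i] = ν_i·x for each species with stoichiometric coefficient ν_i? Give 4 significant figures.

Q₀ = 6.473 vs Keq = 0.0506 ⇒ Q>K, reverse
Step 1:
                   C          M          B
  init        0.2144       1.49    0.09506
  Δ           0.2597    0.08656   -0.08656
  eq          0.4741      1.577     0.0085
  solve Keq expr → x = -0.08656; check Q = 0.0506
Then remove 0.00201 M of B.
Step 2:
                   C          M          B
  init        0.4741      1.577    0.00649
  Δ        -0.005177  -0.001726   0.001726
  eq          0.4689      1.575   0.008216
  solve Keq expr → x = 0.001726; check Q = 0.0506

x = 0.001726 M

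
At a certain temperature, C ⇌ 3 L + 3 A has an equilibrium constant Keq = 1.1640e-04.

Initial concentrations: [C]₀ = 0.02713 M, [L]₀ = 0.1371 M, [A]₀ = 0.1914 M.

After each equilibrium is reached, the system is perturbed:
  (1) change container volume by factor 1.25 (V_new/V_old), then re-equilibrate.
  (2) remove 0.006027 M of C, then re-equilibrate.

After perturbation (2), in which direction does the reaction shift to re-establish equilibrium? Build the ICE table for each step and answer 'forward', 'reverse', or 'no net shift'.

Q₀ = 6.6602e-04 vs Keq = 1.1640e-04 ⇒ Q>K, reverse
Step 1:
                  C         L         A
  init      0.02713    0.1371    0.1914
  Δ         0.01106  -0.03318  -0.03318
  eq        0.03819    0.1039    0.1582
  solve Keq expr → x = -0.01106; check Q = 1.1640e-04
Then change container volume by factor 1.25 (V_new/V_old).
Step 2:
                  C         L         A
  init      0.03055   0.08314    0.1266
  Δ       -0.005534    0.0166    0.0166
  eq        0.02502   0.09974    0.1432
  solve Keq expr → x = 0.005534; check Q = 1.1640e-04
Then remove 0.006027 M of C.
Step 3:
                  C         L         A
  init      0.01899   0.09974    0.1432
  Δ        0.001333    -0.004    -0.004
  eq        0.02032   0.09574    0.1392
  solve Keq expr → x = -0.001333; check Q = 1.1640e-04

Direction: reverse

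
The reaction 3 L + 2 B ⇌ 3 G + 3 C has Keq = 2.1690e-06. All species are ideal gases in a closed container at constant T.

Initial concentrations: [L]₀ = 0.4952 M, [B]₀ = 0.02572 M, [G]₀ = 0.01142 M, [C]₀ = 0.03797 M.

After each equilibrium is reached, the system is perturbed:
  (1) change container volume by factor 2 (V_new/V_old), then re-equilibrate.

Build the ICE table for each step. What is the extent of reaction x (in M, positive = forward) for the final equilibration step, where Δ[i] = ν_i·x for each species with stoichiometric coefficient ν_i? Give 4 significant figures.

Q₀ = 1.0149e-06 vs Keq = 2.1690e-06 ⇒ Q<K, forward
Step 1:
                    L           B           G           C
  I            0.4952     0.02572     0.01142     0.03797
  C         -0.002008   -0.001338    0.002008    0.002008
  E            0.4932     0.02438     0.01343     0.03998
  solve Keq expr → x = 6.6917e-04; check Q = 2.1690e-06
Then change container volume by factor 2 (V_new/V_old).
Step 2:
                    L           B           G           C
  I            0.2466     0.01219    0.006714     0.01999
  C         -0.001008 -6.7222e-04    0.001008    0.001008
  E            0.2456     0.01152    0.007722       0.021
  solve Keq expr → x = 3.3611e-04; check Q = 2.1690e-06

x = 3.3611e-04 M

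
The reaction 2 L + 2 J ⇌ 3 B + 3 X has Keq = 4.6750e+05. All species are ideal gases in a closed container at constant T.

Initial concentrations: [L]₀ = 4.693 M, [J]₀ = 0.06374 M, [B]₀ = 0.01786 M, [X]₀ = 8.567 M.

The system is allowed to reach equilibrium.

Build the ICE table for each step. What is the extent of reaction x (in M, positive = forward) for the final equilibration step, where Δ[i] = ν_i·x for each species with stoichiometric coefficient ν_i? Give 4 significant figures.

Q₀ = 0.04003 vs Keq = 4.6750e+05 ⇒ Q<K, forward
Step 1:
                    L           J           B           X
  init          4.693     0.06374     0.01786       8.567
  Δ          -0.06343    -0.06343     0.09515     0.09515
  eq             4.63  3.0598e-04       0.113       8.662
  solve Keq expr → x = 0.03172; check Q = 4.6750e+05

x = 0.03172 M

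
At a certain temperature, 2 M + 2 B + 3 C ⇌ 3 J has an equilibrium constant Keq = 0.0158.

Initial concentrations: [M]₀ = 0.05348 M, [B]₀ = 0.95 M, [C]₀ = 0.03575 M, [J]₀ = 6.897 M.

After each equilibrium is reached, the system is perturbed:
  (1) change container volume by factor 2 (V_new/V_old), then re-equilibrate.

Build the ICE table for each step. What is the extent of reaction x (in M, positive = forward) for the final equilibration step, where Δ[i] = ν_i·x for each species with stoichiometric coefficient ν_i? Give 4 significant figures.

x = -0.1739 M

Q₀ = 2.7818e+09 vs Keq = 0.0158 ⇒ Q>K, reverse
Step 1:
                  M         B         C         J
  Initial   0.05348      0.95   0.03575     6.897
  Change      2.311     2.311     3.467    -3.467
  Equil       2.365     3.261     3.502      3.43
  solve Keq expr → x = -1.156; check Q = 0.0158
Then change container volume by factor 2 (V_new/V_old).
Step 2:
                  M         B         C         J
  Initial     1.182     1.631     1.751     1.715
  Change     0.3478    0.3478    0.5217   -0.5217
  Equil        1.53     1.978     2.273     1.193
  solve Keq expr → x = -0.1739; check Q = 0.0158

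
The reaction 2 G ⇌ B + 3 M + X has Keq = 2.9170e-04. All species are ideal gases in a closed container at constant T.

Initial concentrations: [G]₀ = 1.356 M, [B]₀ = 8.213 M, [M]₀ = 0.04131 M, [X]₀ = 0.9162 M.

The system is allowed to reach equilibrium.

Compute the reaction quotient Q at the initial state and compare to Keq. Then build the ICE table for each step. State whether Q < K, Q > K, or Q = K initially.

Q₀ = 2.8850e-04 vs Keq = 2.9170e-04 ⇒ Q<K, forward
Step 1:
                   G          B          M          X
  I            1.356      8.213    0.04131     0.9162
  C       -9.9696e-05 4.9848e-05 1.4954e-04 4.9848e-05
  E            1.356      8.213    0.04146     0.9162
  solve Keq expr → x = 4.9848e-05; check Q = 2.9170e-04

Q₀ = 2.8850e-04; Q < K (proceeds forward)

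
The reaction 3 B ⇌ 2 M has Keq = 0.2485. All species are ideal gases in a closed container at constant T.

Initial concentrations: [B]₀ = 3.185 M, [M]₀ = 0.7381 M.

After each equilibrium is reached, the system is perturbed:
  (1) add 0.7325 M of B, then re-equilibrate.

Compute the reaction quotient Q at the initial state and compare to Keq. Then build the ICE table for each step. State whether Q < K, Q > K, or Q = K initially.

Q₀ = 0.01686 vs Keq = 0.2485 ⇒ Q<K, forward
Step 1:
                    B           M
  Initial       3.185      0.7381
  Change       -1.117      0.7446
  Equil         2.068       1.483
  solve Keq expr → x = 0.3723; check Q = 0.2485
Then add 0.7325 M of B.
Step 2:
                    B           M
  Initial       2.801       1.483
  Change      -0.4577      0.3051
  Equil         2.343       1.788
  solve Keq expr → x = 0.1526; check Q = 0.2485

Q₀ = 0.01686; Q < K (proceeds forward)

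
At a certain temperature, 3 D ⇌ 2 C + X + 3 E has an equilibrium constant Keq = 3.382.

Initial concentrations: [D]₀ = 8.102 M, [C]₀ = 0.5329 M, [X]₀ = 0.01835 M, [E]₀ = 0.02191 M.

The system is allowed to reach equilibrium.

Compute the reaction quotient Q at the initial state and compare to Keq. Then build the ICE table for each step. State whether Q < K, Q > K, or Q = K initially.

Q₀ = 1.0306e-10; Q < K (proceeds forward)

Q₀ = 1.0306e-10 vs Keq = 3.382 ⇒ Q<K, forward
Step 1:
                   D          C          X          E
  I            8.102     0.5329    0.01835    0.02191
  C           -3.388      2.258      1.129      3.388
  E            4.714      2.791      1.148       3.41
  solve Keq expr → x = 1.129; check Q = 3.382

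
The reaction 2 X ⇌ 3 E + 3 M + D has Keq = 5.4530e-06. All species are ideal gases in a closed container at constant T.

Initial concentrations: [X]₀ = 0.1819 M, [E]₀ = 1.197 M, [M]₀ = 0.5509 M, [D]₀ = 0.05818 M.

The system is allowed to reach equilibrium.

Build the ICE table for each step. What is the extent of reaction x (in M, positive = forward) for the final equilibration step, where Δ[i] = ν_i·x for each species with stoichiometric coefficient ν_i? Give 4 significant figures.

x = -0.05817 M

Q₀ = 0.5042 vs Keq = 5.4530e-06 ⇒ Q>K, reverse
Step 1:
                  X         E         M         D
  init       0.1819     1.197    0.5509   0.05818
  Δ          0.1163   -0.1745   -0.1745  -0.05817
  eq         0.2982     1.022    0.3764 8.5095e-06
  solve Keq expr → x = -0.05817; check Q = 5.4530e-06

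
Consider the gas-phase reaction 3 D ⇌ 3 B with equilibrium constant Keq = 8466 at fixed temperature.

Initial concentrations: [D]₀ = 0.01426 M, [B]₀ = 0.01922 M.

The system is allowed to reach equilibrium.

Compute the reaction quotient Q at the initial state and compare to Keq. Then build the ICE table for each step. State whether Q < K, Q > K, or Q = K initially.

Q₀ = 2.449; Q < K (proceeds forward)

Q₀ = 2.449 vs Keq = 8466 ⇒ Q<K, forward
Step 1:
                    D           B
  I           0.01426     0.01922
  C          -0.01269     0.01269
  E          0.001566     0.03191
  solve Keq expr → x = 0.004231; check Q = 8466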